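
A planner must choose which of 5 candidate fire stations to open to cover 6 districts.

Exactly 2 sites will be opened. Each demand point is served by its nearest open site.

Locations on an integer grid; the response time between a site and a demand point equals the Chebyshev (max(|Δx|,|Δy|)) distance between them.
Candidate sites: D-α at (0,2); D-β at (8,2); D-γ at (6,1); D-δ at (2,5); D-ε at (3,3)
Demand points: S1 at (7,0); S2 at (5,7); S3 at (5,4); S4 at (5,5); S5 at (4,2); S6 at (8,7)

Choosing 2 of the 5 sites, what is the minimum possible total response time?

15

Open {D-γ, D-ε}.
  S1→D-γ 1, S2→D-ε 4, S3→D-ε 2, S4→D-ε 2, S5→D-ε 1, S6→D-ε 5  ⇒ total 15.
Compare {D-β, D-ε}: total 16.
Compare {D-δ, D-ε}: total 17.
No size-2 selection does better; minimum is 15.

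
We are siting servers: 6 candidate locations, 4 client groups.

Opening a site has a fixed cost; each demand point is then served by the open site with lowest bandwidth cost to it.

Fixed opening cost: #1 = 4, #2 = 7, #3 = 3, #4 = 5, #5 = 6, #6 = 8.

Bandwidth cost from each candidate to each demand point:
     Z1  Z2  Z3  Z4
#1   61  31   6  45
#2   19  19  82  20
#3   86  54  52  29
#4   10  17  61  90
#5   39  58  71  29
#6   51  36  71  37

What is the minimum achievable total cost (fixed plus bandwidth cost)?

Open {#1, #2, #4}: assign each demand point to its cheapest open site.
  Z1→#4 10, Z2→#4 17, Z3→#1 6, Z4→#2 20
  bandwidth cost 53, fixed 16 → total 69.
Compare {#1, #2, #3, #4}: bandwidth cost 53 + fixed 19 = 72.
Compare {#1, #3, #4}: bandwidth cost 62 + fixed 12 = 74.
Compare {#1, #2}: bandwidth cost 64 + fixed 11 = 75.
All other subsets cost ≥ 72. Minimum total cost: 69.

69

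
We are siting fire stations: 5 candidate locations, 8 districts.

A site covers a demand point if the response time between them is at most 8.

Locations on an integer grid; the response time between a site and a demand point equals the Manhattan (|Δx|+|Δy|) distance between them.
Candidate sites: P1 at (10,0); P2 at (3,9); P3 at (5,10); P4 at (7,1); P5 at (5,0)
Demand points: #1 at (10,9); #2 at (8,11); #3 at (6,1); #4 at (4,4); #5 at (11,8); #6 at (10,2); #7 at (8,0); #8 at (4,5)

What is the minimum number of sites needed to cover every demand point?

Coverage sets (demand points within 8 of each site):
  P1: {#3, #6, #7}
  P2: {#1, #2, #4, #8}
  P3: {#1, #2, #4, #5, #8}
  P4: {#3, #4, #6, #7, #8}
  P5: {#3, #4, #6, #7, #8}
No single site covers all 8 demand points.
But {P1, P3} covers everything, so the minimum is 2.

2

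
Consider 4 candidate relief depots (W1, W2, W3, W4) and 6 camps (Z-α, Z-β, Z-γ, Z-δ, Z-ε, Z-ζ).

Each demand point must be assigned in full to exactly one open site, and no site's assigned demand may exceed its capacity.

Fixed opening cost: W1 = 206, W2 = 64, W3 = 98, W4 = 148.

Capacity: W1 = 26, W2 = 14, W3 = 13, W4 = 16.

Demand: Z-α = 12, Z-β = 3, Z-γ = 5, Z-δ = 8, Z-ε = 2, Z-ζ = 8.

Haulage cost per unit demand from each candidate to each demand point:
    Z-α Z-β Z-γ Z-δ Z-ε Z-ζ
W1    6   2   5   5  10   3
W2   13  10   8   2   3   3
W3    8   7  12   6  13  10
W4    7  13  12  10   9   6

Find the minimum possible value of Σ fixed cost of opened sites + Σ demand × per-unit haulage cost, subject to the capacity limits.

443

Open {W1, W2}; cheapest assignment that respects the capacities:
  W1 (cap 26, load 25): Z-α, Z-γ, Z-ζ — cost 12×6 + 5×5 + 8×3 = 121
  W2 (cap 14, load 13): Z-β, Z-δ, Z-ε — cost 3×10 + 8×2 + 2×3 = 52
  Shipping 173, fixed 270 → total 443.
  Any other capacity-feasible assignment to {W1, W2} ships for at least 173.
Compare {W1, W3}: its best feasible assignment gives total 515.
Compare {W1, W2, W3}: its best feasible assignment gives total 532.
Every other set of open sites that can feasibly serve all demand totals ≥ 515 even under its best assignment. Minimum: 443.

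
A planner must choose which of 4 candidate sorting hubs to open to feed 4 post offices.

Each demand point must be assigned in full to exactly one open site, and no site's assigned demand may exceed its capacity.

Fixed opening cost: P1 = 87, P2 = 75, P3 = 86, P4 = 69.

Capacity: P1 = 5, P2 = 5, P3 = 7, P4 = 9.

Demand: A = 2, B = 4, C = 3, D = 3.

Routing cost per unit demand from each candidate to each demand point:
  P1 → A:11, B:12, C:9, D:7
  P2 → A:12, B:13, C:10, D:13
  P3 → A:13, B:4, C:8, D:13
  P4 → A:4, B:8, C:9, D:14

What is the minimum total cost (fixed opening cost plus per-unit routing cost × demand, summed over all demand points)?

Open {P1, P4}; cheapest assignment that respects the capacities:
  P1 (cap 5, load 3): D — cost 3×7 = 21
  P4 (cap 9, load 9): A, B, C — cost 2×4 + 4×8 + 3×9 = 67
  Shipping 88, fixed 156 → total 244.
  Any other capacity-feasible assignment to {P1, P4} ships for at least 88.
Compare {P3, P4}: its best feasible assignment gives total 245.
Compare {P2, P4}: its best feasible assignment gives total 250.
Every other set of open sites that can feasibly serve all demand totals ≥ 245 even under its best assignment. Minimum: 244.

244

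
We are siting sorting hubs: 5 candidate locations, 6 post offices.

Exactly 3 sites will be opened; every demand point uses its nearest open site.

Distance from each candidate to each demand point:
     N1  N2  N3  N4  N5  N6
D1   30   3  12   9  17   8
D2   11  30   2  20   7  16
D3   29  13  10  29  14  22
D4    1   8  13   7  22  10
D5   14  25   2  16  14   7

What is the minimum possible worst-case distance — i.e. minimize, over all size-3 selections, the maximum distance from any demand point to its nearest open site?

Open {D1, D2, D4}.
  Farthest demand point is N6 at distance 8 (to D1); all others are ≤ 8.
With {D2, D4, D5} the worst case is 8.
With {D2, D3, D4} the worst case is 10.
No size-3 selection achieves below 8.

8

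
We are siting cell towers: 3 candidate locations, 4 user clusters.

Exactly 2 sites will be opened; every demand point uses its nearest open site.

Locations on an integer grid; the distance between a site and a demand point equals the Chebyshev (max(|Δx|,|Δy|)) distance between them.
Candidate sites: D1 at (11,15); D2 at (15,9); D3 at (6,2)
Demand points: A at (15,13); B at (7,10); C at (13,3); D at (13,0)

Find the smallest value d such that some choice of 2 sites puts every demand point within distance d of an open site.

Open {D1, D3}.
  Farthest demand point is C at distance 7 (to D3); all others are ≤ 7.
With {D2, D3} the worst case is 8.
With {D1, D2} the worst case is 9.
No size-2 selection achieves below 7.

7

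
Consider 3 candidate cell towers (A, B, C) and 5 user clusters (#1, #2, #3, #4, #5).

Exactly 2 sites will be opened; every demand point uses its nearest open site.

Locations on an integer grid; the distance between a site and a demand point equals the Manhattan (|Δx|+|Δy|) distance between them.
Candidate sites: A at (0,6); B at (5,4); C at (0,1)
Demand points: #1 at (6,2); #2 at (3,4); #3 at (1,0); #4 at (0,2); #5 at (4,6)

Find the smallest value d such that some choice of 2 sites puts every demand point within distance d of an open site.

3

Open {B, C}.
  Farthest demand point is #1 at distance 3 (to B); all others are ≤ 3.
With {A, B} the worst case is 7.
With {A, C} the worst case is 7.
No size-2 selection achieves below 3.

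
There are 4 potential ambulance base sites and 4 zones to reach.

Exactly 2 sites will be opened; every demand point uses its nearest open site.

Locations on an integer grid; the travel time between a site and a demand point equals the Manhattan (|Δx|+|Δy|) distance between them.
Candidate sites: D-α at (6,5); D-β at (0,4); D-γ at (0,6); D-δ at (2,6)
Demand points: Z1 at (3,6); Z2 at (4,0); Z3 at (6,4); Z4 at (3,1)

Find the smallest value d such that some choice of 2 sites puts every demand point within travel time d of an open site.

7

Open {D-α, D-β}.
  Farthest demand point is Z2 at travel time 7 (to D-α); all others are ≤ 7.
With {D-α, D-γ} the worst case is 7.
With {D-α, D-δ} the worst case is 7.
No size-2 selection achieves below 7.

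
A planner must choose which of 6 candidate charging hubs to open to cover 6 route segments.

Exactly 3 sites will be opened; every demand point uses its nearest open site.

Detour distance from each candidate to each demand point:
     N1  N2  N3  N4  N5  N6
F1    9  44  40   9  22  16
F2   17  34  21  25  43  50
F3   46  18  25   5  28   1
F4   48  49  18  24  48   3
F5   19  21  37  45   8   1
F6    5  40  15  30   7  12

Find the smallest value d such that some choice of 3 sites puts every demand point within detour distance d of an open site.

18

Open {F1, F3, F6}.
  Farthest demand point is N2 at detour distance 18 (to F3); all others are ≤ 18.
With {F2, F3, F6} the worst case is 18.
With {F3, F4, F6} the worst case is 18.
No size-3 selection achieves below 18.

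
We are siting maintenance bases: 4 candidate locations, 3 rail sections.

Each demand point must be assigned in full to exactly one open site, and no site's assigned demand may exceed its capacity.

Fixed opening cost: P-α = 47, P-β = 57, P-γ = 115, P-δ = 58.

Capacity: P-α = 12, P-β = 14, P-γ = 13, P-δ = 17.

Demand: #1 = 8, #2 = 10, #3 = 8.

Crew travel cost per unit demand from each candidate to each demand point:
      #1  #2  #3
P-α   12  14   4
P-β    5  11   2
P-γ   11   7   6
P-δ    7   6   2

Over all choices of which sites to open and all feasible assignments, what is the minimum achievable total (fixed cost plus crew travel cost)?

294

Open {P-α, P-β, P-δ}; cheapest assignment that respects the capacities:
  P-α (cap 12, load 8): #3 — cost 8×4 = 32
  P-β (cap 14, load 8): #1 — cost 8×5 = 40
  P-δ (cap 17, load 10): #2 — cost 10×6 = 60
  Shipping 132, fixed 162 → total 294.
  Any other capacity-feasible assignment to {P-α, P-β, P-δ} ships for at least 132.
Compare {P-β, P-δ}: its best feasible assignment gives total 297.
Compare {P-γ, P-δ}: its best feasible assignment gives total 315.
Every other set of open sites that can feasibly serve all demand totals ≥ 297 even under its best assignment. Minimum: 294.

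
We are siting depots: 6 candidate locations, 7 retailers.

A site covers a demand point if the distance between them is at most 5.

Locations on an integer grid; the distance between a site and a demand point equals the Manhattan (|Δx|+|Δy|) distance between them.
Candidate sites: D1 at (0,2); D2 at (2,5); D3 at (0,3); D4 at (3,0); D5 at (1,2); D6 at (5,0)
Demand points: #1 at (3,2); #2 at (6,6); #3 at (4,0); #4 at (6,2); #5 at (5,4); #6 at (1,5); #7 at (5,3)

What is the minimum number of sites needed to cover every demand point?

Coverage sets (demand points within 5 of each site):
  D1: {#1, #6}
  D2: {#1, #2, #5, #6, #7}
  D3: {#1, #6, #7}
  D4: {#1, #3, #4, #7}
  D5: {#1, #3, #4, #6, #7}
  D6: {#1, #3, #4, #5, #7}
No single site covers all 7 demand points.
But {D2, D4} covers everything, so the minimum is 2.

2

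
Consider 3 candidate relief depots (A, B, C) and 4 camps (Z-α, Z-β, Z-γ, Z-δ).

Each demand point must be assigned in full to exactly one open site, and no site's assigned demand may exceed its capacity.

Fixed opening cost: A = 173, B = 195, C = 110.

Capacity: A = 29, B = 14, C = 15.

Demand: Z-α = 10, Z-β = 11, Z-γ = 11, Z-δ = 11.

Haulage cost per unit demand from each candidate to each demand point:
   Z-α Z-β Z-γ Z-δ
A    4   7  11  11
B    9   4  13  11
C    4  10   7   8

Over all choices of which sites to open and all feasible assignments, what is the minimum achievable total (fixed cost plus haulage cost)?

760

Open {A, B, C}; cheapest assignment that respects the capacities:
  A (cap 29, load 21): Z-α, Z-δ — cost 10×4 + 11×11 = 161
  B (cap 14, load 11): Z-β — cost 11×4 = 44
  C (cap 15, load 11): Z-γ — cost 11×7 = 77
  Shipping 282, fixed 478 → total 760.
  Any other capacity-feasible assignment to {A, B, C} ships for at least 282.
Total demand is 43; every other set of sites either has combined capacity below 43 or cannot fit the demands without splitting one across sites, so {A, B, C} is the only feasible choice of open sites. Minimum: 760.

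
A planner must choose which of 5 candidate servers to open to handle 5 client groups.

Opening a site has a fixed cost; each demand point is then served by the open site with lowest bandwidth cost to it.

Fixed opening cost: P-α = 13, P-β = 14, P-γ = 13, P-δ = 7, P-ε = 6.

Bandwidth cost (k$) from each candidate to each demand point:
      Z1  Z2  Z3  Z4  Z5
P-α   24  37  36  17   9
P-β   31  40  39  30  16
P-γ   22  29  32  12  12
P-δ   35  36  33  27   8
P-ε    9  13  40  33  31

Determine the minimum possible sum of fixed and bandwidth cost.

Open {P-γ, P-ε}: assign each demand point to its cheapest open site.
  Z1→P-ε 9, Z2→P-ε 13, Z3→P-γ 32, Z4→P-γ 12, Z5→P-γ 12
  bandwidth cost 78, fixed 19 → total 97.
Compare {P-γ, P-δ, P-ε}: bandwidth cost 74 + fixed 26 = 100.
Compare {P-α, P-ε}: bandwidth cost 84 + fixed 19 = 103.
Compare {P-δ, P-ε}: bandwidth cost 90 + fixed 13 = 103.
All other subsets cost ≥ 100. Minimum total cost: 97.

97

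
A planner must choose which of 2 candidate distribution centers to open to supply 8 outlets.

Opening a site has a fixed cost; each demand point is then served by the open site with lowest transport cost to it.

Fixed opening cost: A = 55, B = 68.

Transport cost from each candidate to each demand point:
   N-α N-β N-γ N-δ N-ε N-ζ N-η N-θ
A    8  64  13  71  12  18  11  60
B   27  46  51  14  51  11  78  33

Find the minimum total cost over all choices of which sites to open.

Open {A, B}: assign each demand point to its cheapest open site.
  N-α→A 8, N-β→B 46, N-γ→A 13, N-δ→B 14, N-ε→A 12, N-ζ→B 11, N-η→A 11, N-θ→B 33
  transport cost 148, fixed 123 → total 271.
Compare {A}: transport cost 257 + fixed 55 = 312.
Compare {B}: transport cost 311 + fixed 68 = 379.

271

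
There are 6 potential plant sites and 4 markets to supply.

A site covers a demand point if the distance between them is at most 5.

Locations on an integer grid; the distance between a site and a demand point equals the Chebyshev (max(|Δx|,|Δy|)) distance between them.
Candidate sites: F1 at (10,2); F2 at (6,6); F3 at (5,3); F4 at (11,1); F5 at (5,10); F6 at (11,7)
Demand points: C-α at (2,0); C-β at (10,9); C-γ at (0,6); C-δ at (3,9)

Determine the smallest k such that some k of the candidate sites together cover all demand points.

Coverage sets (demand points within 5 of each site):
  F1: {}
  F2: {C-β, C-δ}
  F3: {C-α, C-γ}
  F4: {}
  F5: {C-β, C-γ, C-δ}
  F6: {C-β}
No single site covers all 4 demand points.
But {F2, F3} covers everything, so the minimum is 2.

2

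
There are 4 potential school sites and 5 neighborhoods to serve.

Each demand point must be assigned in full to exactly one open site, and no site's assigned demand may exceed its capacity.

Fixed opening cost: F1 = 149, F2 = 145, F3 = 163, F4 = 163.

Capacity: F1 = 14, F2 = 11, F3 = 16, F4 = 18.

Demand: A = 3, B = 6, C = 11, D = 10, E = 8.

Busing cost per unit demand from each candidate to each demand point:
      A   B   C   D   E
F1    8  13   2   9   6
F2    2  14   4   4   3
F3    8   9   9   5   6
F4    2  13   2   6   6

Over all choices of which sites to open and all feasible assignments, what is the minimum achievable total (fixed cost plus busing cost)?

Open {F1, F2, F3}; cheapest assignment that respects the capacities:
  F1 (cap 14, load 11): C — cost 11×2 = 22
  F2 (cap 11, load 11): A, E — cost 3×2 + 8×3 = 30
  F3 (cap 16, load 16): B, D — cost 6×9 + 10×5 = 104
  Shipping 156, fixed 457 → total 613.
  Any other capacity-feasible assignment to {F1, F2, F3} ships for at least 156.
Compare {F2, F3, F4}: its best feasible assignment gives total 627.
Compare {F1, F2, F4}: its best feasible assignment gives total 647.
Every other set of open sites that can feasibly serve all demand totals ≥ 627 even under its best assignment. Minimum: 613.

613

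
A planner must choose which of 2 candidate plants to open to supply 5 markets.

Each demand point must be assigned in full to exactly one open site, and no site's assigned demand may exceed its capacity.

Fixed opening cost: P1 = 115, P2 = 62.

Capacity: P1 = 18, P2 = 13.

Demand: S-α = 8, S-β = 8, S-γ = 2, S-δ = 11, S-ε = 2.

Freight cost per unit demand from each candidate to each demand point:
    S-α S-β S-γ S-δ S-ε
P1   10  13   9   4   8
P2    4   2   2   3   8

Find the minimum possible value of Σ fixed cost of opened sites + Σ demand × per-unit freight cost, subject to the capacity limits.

Open {P1, P2}; cheapest assignment that respects the capacities:
  P1 (cap 18, load 18): S-α, S-β, S-ε — cost 8×10 + 8×13 + 2×8 = 200
  P2 (cap 13, load 13): S-γ, S-δ — cost 2×2 + 11×3 = 37
  Shipping 237, fixed 177 → total 414.
  Any other capacity-feasible assignment to {P1, P2} ships for at least 237.
Total demand is 31 and no other set of sites has combined capacity ≥ 31, so {P1, P2} is the only feasible choice of open sites. Minimum: 414.

414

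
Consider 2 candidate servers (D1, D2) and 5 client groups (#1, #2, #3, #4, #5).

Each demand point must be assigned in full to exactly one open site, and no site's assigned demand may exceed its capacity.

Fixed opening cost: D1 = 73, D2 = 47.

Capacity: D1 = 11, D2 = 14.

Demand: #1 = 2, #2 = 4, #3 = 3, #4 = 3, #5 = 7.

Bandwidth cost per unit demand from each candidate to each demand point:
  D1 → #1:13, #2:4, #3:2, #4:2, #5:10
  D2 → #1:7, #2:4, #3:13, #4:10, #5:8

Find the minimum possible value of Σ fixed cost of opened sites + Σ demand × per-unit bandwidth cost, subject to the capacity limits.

218

Open {D1, D2}; cheapest assignment that respects the capacities:
  D1 (cap 11, load 10): #2, #3, #4 — cost 4×4 + 3×2 + 3×2 = 28
  D2 (cap 14, load 9): #1, #5 — cost 2×7 + 7×8 = 70
  Shipping 98, fixed 120 → total 218.
  Any other capacity-feasible assignment to {D1, D2} ships for at least 98.
Total demand is 19 and no other set of sites has combined capacity ≥ 19, so {D1, D2} is the only feasible choice of open sites. Minimum: 218.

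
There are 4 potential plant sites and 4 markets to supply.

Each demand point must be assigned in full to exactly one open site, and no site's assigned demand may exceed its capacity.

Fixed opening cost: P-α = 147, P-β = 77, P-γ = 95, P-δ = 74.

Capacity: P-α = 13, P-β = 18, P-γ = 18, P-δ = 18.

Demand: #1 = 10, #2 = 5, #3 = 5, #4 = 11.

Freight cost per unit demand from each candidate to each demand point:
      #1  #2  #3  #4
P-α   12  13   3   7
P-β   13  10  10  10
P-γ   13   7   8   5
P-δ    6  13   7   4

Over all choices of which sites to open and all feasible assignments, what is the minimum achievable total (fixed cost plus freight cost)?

Open {P-γ, P-δ}; cheapest assignment that respects the capacities:
  P-γ (cap 18, load 16): #2, #4 — cost 5×7 + 11×5 = 90
  P-δ (cap 18, load 15): #1, #3 — cost 10×6 + 5×7 = 95
  Shipping 185, fixed 169 → total 354.
  Any other capacity-feasible assignment to {P-γ, P-δ} ships for at least 185.
Compare {P-β, P-δ}: its best feasible assignment gives total 406.
Compare {P-β, P-γ, P-δ}: its best feasible assignment gives total 431.
Every other set of open sites that can feasibly serve all demand totals ≥ 406 even under its best assignment. Minimum: 354.

354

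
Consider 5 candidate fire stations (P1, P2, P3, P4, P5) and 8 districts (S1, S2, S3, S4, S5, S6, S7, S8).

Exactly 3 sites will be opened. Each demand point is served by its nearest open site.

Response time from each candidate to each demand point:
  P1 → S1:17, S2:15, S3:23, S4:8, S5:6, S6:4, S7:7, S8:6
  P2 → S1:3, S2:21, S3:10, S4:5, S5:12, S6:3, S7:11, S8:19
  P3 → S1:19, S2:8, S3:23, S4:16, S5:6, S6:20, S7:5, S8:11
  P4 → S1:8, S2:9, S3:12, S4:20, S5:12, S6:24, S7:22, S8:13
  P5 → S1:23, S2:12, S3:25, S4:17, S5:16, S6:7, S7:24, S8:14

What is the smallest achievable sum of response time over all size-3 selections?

Open {P1, P2, P3}.
  S1→P2 3, S2→P3 8, S3→P2 10, S4→P2 5, S5→P1 6, S6→P2 3, S7→P3 5, S8→P1 6  ⇒ total 46.
Compare {P1, P2, P4}: total 49.
Compare {P2, P3, P4}: total 51.
No size-3 selection does better; minimum is 46.

46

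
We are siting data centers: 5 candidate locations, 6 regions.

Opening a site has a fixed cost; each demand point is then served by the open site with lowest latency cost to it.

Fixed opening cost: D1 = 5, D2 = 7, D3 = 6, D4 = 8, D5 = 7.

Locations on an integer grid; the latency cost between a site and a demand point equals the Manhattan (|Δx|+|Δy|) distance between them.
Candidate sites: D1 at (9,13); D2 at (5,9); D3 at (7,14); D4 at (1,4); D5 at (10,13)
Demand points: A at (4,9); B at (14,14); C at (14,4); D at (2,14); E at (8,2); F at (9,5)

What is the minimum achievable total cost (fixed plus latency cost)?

58

Open {D2, D3}: assign each demand point to its cheapest open site.
  A→D2 1, B→D3 7, C→D2 14, D→D3 5, E→D2 10, F→D2 8
  latency cost 45, fixed 13 → total 58.
Compare {D1, D2}: latency cost 47 + fixed 12 = 59.
Compare {D2, D5}: latency cost 45 + fixed 14 = 59.
Compare {D1}: latency cost 57 + fixed 5 = 62.
All other subsets cost ≥ 59. Minimum total cost: 58.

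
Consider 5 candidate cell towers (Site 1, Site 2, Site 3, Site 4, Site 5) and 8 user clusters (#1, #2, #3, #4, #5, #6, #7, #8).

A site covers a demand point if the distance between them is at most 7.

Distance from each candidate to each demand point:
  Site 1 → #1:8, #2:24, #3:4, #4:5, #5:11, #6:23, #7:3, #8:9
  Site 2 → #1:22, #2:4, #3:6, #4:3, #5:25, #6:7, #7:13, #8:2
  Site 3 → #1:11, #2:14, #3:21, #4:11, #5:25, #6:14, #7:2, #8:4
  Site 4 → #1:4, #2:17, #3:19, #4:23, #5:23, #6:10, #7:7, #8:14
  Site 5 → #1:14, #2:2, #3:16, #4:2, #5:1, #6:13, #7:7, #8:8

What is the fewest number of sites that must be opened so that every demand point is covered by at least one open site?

3

Coverage sets (demand points within 7 of each site):
  Site 1: {#3, #4, #7}
  Site 2: {#2, #3, #4, #6, #8}
  Site 3: {#7, #8}
  Site 4: {#1, #7}
  Site 5: {#2, #4, #5, #7}
No 2 sites suffice: every size-2 union leaves at least one demand point uncovered.
But {Site 2, Site 4, Site 5} covers everything, so the minimum is 3.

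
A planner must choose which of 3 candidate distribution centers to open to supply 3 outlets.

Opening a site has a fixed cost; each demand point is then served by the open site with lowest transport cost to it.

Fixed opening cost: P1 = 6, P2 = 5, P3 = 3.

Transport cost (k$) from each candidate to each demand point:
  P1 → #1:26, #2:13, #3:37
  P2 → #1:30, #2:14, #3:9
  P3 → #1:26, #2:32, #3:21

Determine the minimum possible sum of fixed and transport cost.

57

Open {P2, P3}: assign each demand point to its cheapest open site.
  #1→P3 26, #2→P2 14, #3→P2 9
  transport cost 49, fixed 8 → total 57.
Compare {P2}: transport cost 53 + fixed 5 = 58.
Compare {P1, P2}: transport cost 48 + fixed 11 = 59.
Compare {P1, P2, P3}: transport cost 48 + fixed 14 = 62.
All other subsets cost ≥ 58. Minimum total cost: 57.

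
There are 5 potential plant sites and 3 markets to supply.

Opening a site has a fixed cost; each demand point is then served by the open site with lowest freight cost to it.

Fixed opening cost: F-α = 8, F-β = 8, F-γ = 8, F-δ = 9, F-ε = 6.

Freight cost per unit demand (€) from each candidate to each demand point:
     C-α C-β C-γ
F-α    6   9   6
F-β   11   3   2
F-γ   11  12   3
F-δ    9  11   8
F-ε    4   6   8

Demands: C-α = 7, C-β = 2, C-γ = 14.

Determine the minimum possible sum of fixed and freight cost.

76

Open {F-β, F-ε}: assign each demand point to its cheapest open site.
  C-α→F-ε 7×4=28, C-β→F-β 2×3=6, C-γ→F-β 14×2=28
  freight cost 62, fixed 14 → total 76.
Compare {F-α, F-β, F-ε}: freight cost 62 + fixed 22 = 84.
Compare {F-β, F-γ, F-ε}: freight cost 62 + fixed 22 = 84.
Compare {F-β, F-δ, F-ε}: freight cost 62 + fixed 23 = 85.
All other subsets cost ≥ 84. Minimum total cost: 76.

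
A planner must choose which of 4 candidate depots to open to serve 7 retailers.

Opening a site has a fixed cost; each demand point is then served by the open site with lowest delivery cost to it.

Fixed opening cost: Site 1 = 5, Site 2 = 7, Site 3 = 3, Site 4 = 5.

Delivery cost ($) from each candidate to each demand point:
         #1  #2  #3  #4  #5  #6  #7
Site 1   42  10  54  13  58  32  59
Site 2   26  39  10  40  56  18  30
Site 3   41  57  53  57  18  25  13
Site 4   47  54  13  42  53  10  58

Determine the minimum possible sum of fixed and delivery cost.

120

Open {Site 1, Site 2, Site 3, Site 4}: assign each demand point to its cheapest open site.
  #1→Site 2 26, #2→Site 1 10, #3→Site 2 10, #4→Site 1 13, #5→Site 3 18, #6→Site 4 10, #7→Site 3 13
  delivery cost 100, fixed 20 → total 120.
Compare {Site 1, Site 2, Site 3}: delivery cost 108 + fixed 15 = 123.
Compare {Site 1, Site 3, Site 4}: delivery cost 118 + fixed 13 = 131.
Compare {Site 1, Site 2, Site 4}: delivery cost 152 + fixed 17 = 169.
All other subsets cost ≥ 123. Minimum total cost: 120.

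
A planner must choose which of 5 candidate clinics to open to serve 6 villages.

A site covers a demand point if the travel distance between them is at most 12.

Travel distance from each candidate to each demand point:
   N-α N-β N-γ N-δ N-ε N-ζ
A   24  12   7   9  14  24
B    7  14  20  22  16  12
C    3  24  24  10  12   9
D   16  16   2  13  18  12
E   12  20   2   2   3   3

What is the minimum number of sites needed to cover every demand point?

2

Coverage sets (demand points within 12 of each site):
  A: {N-β, N-γ, N-δ}
  B: {N-α, N-ζ}
  C: {N-α, N-δ, N-ε, N-ζ}
  D: {N-γ, N-ζ}
  E: {N-α, N-γ, N-δ, N-ε, N-ζ}
No single site covers all 6 demand points.
But {A, C} covers everything, so the minimum is 2.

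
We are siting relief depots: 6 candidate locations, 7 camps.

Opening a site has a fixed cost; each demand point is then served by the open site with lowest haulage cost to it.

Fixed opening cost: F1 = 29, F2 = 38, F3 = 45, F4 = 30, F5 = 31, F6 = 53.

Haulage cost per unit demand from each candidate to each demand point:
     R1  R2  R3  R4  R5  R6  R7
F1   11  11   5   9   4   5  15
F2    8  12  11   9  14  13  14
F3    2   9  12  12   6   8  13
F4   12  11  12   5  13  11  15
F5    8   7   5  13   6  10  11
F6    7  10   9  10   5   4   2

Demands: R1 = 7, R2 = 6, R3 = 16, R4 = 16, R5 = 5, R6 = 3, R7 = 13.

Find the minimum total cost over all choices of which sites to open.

Open {F4, F5, F6}: assign each demand point to its cheapest open site.
  R1→F6 7×7=49, R2→F5 6×7=42, R3→F5 16×5=80, R4→F4 16×5=80, R5→F6 5×5=25, R6→F6 3×4=12, R7→F6 13×2=26
  haulage cost 314, fixed 114 → total 428.
Compare {F3, F4, F5, F6}: haulage cost 279 + fixed 159 = 438.
Compare {F1, F4, F6}: haulage cost 327 + fixed 112 = 439.
Compare {F1, F3, F4, F6}: haulage cost 286 + fixed 157 = 443.
All other subsets cost ≥ 438. Minimum total cost: 428.

428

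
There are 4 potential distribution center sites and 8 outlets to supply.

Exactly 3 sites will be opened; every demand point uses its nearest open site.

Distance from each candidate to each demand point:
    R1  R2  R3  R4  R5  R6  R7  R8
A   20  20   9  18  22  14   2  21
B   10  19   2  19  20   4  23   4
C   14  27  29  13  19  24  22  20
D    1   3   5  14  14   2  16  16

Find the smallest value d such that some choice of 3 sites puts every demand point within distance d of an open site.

14

Open {A, B, D}.
  Farthest demand point is R4 at distance 14 (to D); all others are ≤ 14.
With {A, C, D} the worst case is 16.
With {B, C, D} the worst case is 16.
No size-3 selection achieves below 14.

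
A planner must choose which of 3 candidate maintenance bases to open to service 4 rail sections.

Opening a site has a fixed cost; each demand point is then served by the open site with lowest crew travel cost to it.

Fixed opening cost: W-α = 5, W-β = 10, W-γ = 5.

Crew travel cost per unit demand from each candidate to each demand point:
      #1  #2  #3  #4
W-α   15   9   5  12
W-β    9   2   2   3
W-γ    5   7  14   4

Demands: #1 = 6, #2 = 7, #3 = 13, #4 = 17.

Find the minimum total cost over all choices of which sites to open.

136

Open {W-β, W-γ}: assign each demand point to its cheapest open site.
  #1→W-γ 6×5=30, #2→W-β 7×2=14, #3→W-β 13×2=26, #4→W-β 17×3=51
  crew travel cost 121, fixed 15 → total 136.
Compare {W-α, W-β, W-γ}: crew travel cost 121 + fixed 20 = 141.
Compare {W-β}: crew travel cost 145 + fixed 10 = 155.
Compare {W-α, W-β}: crew travel cost 145 + fixed 15 = 160.
All other subsets cost ≥ 141. Minimum total cost: 136.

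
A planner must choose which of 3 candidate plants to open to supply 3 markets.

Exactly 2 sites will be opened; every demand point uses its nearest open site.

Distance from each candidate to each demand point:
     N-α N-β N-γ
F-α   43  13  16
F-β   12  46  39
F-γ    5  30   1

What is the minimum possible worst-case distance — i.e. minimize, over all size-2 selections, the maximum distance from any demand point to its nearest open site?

13

Open {F-α, F-γ}.
  Farthest demand point is N-β at distance 13 (to F-α); all others are ≤ 13.
With {F-α, F-β} the worst case is 16.
With {F-β, F-γ} the worst case is 30.
No size-2 selection achieves below 13.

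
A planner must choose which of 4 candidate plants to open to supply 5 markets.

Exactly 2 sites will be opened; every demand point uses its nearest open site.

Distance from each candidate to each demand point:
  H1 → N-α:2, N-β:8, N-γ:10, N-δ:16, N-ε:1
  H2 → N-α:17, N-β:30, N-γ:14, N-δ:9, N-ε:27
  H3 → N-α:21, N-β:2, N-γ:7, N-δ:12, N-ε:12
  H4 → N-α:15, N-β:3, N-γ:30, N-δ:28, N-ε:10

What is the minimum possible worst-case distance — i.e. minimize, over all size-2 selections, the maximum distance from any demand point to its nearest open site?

Open {H1, H2}.
  Farthest demand point is N-γ at distance 10 (to H1); all others are ≤ 10.
With {H1, H3} the worst case is 12.
With {H2, H4} the worst case is 15.
No size-2 selection achieves below 10.

10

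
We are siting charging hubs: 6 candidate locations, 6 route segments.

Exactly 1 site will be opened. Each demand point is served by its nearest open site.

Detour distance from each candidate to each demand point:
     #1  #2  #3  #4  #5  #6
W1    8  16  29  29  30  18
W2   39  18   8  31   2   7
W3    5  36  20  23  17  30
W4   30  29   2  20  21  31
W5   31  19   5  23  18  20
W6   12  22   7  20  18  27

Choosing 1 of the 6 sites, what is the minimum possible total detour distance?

Open {W2}.
  #1→W2 39, #2→W2 18, #3→W2 8, #4→W2 31, #5→W2 2, #6→W2 7  ⇒ total 105.
Compare {W6}: total 106.
Compare {W5}: total 116.
No size-1 selection does better; minimum is 105.

105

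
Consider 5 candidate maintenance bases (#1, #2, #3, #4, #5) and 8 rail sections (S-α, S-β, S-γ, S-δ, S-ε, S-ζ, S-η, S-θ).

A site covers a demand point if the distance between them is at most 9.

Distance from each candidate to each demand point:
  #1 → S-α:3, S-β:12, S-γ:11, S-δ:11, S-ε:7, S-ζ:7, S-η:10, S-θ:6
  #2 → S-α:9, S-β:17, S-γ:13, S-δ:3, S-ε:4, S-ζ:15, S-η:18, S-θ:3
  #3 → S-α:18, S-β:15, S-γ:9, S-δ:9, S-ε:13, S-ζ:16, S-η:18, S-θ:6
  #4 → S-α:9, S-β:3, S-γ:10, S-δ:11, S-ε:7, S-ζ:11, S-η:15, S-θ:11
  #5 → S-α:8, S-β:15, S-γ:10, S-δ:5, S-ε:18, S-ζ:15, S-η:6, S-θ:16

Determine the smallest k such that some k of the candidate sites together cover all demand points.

4

Coverage sets (demand points within 9 of each site):
  #1: {S-α, S-ε, S-ζ, S-θ}
  #2: {S-α, S-δ, S-ε, S-θ}
  #3: {S-γ, S-δ, S-θ}
  #4: {S-α, S-β, S-ε}
  #5: {S-α, S-δ, S-η}
No 3 sites suffice: every size-3 union leaves at least one demand point uncovered.
But {#1, #3, #4, #5} covers everything, so the minimum is 4.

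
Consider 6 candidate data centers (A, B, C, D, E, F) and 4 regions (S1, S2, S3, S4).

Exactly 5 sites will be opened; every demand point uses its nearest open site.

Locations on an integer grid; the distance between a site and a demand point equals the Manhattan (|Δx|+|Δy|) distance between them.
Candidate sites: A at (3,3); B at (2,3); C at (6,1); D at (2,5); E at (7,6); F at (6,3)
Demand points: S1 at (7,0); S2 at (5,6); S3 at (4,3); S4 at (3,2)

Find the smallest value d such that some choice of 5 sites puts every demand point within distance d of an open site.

Open {A, B, C, D, E}.
  Farthest demand point is S1 at distance 2 (to C); all others are ≤ 2.
With {A, B, C, E, F} the worst case is 2.
With {A, C, D, E, F} the worst case is 2.
No size-5 selection achieves below 2.

2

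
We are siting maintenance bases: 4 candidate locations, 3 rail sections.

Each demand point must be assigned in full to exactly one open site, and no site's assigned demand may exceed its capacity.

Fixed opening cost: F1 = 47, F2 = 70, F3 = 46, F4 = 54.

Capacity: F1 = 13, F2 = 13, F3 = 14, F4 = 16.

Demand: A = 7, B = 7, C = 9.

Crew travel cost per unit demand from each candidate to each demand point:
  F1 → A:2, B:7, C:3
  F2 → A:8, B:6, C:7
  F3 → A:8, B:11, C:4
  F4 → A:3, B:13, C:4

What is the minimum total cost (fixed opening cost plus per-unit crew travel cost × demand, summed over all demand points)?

Open {F1, F4}; cheapest assignment that respects the capacities:
  F1 (cap 13, load 7): B — cost 7×7 = 49
  F4 (cap 16, load 16): A, C — cost 7×3 + 9×4 = 57
  Shipping 106, fixed 101 → total 207.
  Any other capacity-feasible assignment to {F1, F4} ships for at least 106.
Compare {F2, F4}: its best feasible assignment gives total 223.
Compare {F3, F4}: its best feasible assignment gives total 234.
Every other set of open sites that can feasibly serve all demand totals ≥ 223 even under its best assignment. Minimum: 207.

207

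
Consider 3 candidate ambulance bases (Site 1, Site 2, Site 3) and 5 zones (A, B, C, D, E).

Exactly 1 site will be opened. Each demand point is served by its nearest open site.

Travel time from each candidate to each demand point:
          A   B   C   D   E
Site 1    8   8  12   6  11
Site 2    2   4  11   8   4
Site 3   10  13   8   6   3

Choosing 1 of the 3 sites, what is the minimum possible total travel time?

Open {Site 2}.
  A→Site 2 2, B→Site 2 4, C→Site 2 11, D→Site 2 8, E→Site 2 4  ⇒ total 29.
Compare {Site 3}: total 40.
Compare {Site 1}: total 45.

29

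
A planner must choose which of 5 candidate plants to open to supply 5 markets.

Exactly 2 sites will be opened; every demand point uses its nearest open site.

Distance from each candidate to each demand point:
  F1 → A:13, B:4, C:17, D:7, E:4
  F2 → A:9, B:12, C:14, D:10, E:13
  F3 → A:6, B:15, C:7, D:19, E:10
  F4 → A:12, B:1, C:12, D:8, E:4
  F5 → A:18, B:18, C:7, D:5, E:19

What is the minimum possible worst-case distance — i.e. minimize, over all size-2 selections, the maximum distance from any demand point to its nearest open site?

Open {F1, F3}.
  Farthest demand point is C at distance 7 (to F3); all others are ≤ 7.
With {F3, F4} the worst case is 8.
With {F1, F4} the worst case is 12.
No size-2 selection achieves below 7.

7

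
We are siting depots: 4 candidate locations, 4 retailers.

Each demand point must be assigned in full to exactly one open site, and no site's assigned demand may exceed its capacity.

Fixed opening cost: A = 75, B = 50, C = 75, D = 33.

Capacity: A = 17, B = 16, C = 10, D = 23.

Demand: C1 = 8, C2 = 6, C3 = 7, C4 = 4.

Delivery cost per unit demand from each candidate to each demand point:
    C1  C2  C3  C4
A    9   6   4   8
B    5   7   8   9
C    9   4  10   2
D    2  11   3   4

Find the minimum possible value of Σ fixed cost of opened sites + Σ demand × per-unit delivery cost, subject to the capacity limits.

Open {C, D}; cheapest assignment that respects the capacities:
  C (cap 10, load 10): C2, C4 — cost 6×4 + 4×2 = 32
  D (cap 23, load 15): C1, C3 — cost 8×2 + 7×3 = 37
  Shipping 69, fixed 108 → total 177.
  Any other capacity-feasible assignment to {C, D} ships for at least 69.
Compare {B, D}: its best feasible assignment gives total 178.
Compare {A, D}: its best feasible assignment gives total 197.
Every other set of open sites that can feasibly serve all demand totals ≥ 178 even under its best assignment. Minimum: 177.

177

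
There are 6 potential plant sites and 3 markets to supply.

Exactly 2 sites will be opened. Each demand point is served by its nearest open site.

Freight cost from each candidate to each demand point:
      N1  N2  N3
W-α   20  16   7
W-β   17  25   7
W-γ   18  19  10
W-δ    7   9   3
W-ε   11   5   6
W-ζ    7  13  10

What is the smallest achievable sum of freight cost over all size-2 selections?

15

Open {W-δ, W-ε}.
  N1→W-δ 7, N2→W-ε 5, N3→W-δ 3  ⇒ total 15.
Compare {W-ε, W-ζ}: total 18.
Compare {W-α, W-δ}: total 19.
No size-2 selection does better; minimum is 15.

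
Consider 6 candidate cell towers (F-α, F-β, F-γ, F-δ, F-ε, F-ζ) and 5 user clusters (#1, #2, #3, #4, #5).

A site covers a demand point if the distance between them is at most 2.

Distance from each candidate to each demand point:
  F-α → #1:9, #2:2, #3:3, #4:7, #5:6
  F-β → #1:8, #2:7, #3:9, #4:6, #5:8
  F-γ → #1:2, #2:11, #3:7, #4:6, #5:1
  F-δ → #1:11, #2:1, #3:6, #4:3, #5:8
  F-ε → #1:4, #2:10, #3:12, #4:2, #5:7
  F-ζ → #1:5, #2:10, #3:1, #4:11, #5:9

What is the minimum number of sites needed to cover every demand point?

Coverage sets (demand points within 2 of each site):
  F-α: {#2}
  F-β: {}
  F-γ: {#1, #5}
  F-δ: {#2}
  F-ε: {#4}
  F-ζ: {#3}
No 3 sites suffice: every size-3 union leaves at least one demand point uncovered.
But {F-α, F-γ, F-ε, F-ζ} covers everything, so the minimum is 4.

4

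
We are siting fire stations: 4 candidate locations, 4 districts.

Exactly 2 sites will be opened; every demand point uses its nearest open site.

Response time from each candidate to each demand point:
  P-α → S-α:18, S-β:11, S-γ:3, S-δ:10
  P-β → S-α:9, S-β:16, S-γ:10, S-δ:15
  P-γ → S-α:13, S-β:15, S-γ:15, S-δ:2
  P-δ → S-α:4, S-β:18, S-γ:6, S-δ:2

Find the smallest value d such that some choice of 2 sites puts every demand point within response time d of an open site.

Open {P-α, P-β}.
  Farthest demand point is S-β at response time 11 (to P-α); all others are ≤ 11.
With {P-α, P-δ} the worst case is 11.
With {P-α, P-γ} the worst case is 13.
No size-2 selection achieves below 11.

11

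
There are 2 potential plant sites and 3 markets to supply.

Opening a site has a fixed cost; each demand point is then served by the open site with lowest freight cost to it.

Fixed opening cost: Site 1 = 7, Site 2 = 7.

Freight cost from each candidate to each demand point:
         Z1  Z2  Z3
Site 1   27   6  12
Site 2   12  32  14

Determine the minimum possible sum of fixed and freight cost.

44

Open {Site 1, Site 2}: assign each demand point to its cheapest open site.
  Z1→Site 2 12, Z2→Site 1 6, Z3→Site 1 12
  freight cost 30, fixed 14 → total 44.
Compare {Site 1}: freight cost 45 + fixed 7 = 52.
Compare {Site 2}: freight cost 58 + fixed 7 = 65.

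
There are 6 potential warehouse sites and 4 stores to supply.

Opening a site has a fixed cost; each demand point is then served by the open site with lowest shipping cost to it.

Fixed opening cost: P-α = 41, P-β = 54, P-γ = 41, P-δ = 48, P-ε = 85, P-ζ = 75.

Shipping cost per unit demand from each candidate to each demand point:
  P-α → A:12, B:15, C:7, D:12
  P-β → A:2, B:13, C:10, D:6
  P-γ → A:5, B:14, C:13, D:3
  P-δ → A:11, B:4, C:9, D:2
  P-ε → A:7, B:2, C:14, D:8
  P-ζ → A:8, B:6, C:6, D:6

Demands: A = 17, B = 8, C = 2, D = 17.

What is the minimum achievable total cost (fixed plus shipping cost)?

220

Open {P-β, P-δ}: assign each demand point to its cheapest open site.
  A→P-β 17×2=34, B→P-δ 8×4=32, C→P-δ 2×9=18, D→P-δ 17×2=34
  shipping cost 118, fixed 102 → total 220.
Compare {P-α, P-β, P-δ}: shipping cost 114 + fixed 143 = 257.
Compare {P-γ, P-δ}: shipping cost 169 + fixed 89 = 258.
Compare {P-β, P-γ, P-δ}: shipping cost 118 + fixed 143 = 261.
All other subsets cost ≥ 257. Minimum total cost: 220.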